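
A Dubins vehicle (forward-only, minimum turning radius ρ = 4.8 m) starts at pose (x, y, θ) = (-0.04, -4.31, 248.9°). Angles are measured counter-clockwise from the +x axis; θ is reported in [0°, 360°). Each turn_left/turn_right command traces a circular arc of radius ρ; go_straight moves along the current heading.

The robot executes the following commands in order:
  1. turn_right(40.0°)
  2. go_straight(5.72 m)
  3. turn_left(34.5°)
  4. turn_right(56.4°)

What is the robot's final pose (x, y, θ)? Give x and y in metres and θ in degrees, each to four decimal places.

(-12.8852, -14.2166, 187.0000°)

set_pose: (x, y, θ) = (-0.0400, -4.3100, 248.9000°), ρ = 4.8
turn_right(40.0°): centre at ρ to the right, rotate −40.0° → (-2.1984, -6.7842, 208.9000°)
go_straight(5.72): x += 5.72·cos θ, y += 5.72·sin θ → (-7.2061, -9.5486, 208.9000°)
turn_left(34.5°): centre at ρ to the left, rotate +34.5° → (-9.1783, -11.6016, 243.4000°)
turn_right(56.4°): centre at ρ to the right, rotate −56.4° → (-12.8852, -14.2166, 187.0000°)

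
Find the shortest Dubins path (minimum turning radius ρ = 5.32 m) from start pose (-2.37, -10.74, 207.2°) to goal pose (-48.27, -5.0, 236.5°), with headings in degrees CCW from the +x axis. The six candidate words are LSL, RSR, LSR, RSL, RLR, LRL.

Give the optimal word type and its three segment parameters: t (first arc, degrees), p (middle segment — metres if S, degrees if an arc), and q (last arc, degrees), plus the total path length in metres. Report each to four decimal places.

Let ψ = atan2(Δy, Δx) = atan2(5.74, -45.90) = 172.8719° be the start→goal bearing.
Normalize: d = |goal − start| / ρ = 46.257514/5.32 = 8.695021, α = (θ_start − ψ) mod 360° = 34.3281° = 0.599138 rad, β = (θ_goal − ψ) mod 360° = 63.6281° = 1.110520 rad.
Common terms: sin α = 0.563931, cos α = 0.825822, sin β = 0.895930, cos β = 0.444196, cos(α−β) = 0.872069, d² = 75.603398. Work in radians in the unit-radius frame; every candidate has L = ρ·(t + p + q).
LSL: p² = 2 + d² − 2cos(α−β) + 2d(sin α − sin β) = 70.085788; p = √p² = 8.371726; φ = atan2(cos β − cos α, d + sin α − sin β) = -0.045601 rad; t = (φ − α) mod 2π = 5.638446 rad, q = (β − φ) mod 2π = 1.156121 rad → L = 5.32·(5.638446 + 8.371726 + 1.156121) = 5.32·15.166292 = 80.684675 m
RSR: p² = 2 + d² − 2cos(α−β) + 2d(sin β − sin α) = 81.632730; p = √p² = 9.035083; φ = atan2(cos α − cos β, d − sin α + sin β) = 0.042251 rad; t = (α − φ) mod 2π = 0.556887 rad, q = (φ − β) mod 2π = 5.214916 rad → L = 5.32·(0.556887 + 9.035083 + 5.214916) = 5.32·14.806887 = 78.772639 m
LSR: p² = d² − 2 + 2cos(α−β) + 2d(sin α + sin β) = 100.734575; p = √p² = 10.036662; φ = atan2(−cos α − cos β, d + sin α + sin β) − atan2(−2, p) = 0.072274 rad; t = (φ − α) mod 2π = 5.756321 rad, q = (φ − β) mod 2π = 5.244940 rad → L = 5.32·(5.756321 + 10.036662 + 5.244940) = 5.32·21.037923 = 111.921749 m
RSL: p² = d² − 2 + 2cos(α−β) − 2d(sin α + sin β) = 49.960498; p = √p² = 7.068274; φ = atan2(cos α + cos β, d − sin α − sin β) − atan2(2, p) = -0.101982 rad; t = (α − φ) mod 2π = 0.701121 rad, q = (β − φ) mod 2π = 1.212502 rad → L = 5.32·(0.701121 + 7.068274 + 1.212502) = 5.32·8.981897 = 47.783690 m
RLR: c = (6 − d² + 2cos(α−β) + 2d(sin α − sin β))/8 = -9.204091, |c| > 1 → infeasible
LRL: c = (6 − d² + 2cos(α−β) − 2d(sin α − sin β))/8 = -7.760724, |c| > 1 → infeasible
Shortest: RSL with L = 47.783690 m ≈ 47.7837 m
Convert RSL to answer units (arcs ×180/π): t = 0.701121·180/π = 40.1712°, p = ρ·p = 5.32·7.068274 = 37.6032 m, q = 1.212502·180/π = 69.4712°, L = 47.7837 m.

RSL: t = 40.1712°, p = 37.6032 m, q = 69.4712°, L = 47.7837 m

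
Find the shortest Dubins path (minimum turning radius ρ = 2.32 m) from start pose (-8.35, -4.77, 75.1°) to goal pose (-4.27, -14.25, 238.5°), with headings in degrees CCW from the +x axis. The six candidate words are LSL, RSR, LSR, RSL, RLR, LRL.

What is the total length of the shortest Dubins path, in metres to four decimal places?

15.6332 m

Let ψ = atan2(Δy, Δx) = atan2(-9.48, 4.08) = -66.7139° be the start→goal bearing.
Normalize: d = |goal − start| / ρ = 10.320698/2.32 = 4.448577, α = (θ_start − ψ) mod 360° = 141.8139° = 2.475120 rad, β = (θ_goal − ψ) mod 360° = 305.2139° = 5.326988 rad.
Common terms: sin α = 0.618217, cos α = -0.786007, sin β = -0.817005, cos β = 0.576631, cos(α−β) = -0.958323, d² = 19.789834. Work in radians in the unit-radius frame; every candidate has L = ρ·(t + p + q).
LSL: p² = 2 + d² − 2cos(α−β) + 2d(sin α − sin β) = 36.475868; p = √p² = 6.039525; φ = atan2(cos β − cos α, d + sin α − sin β) = 0.227579 rad; t = (φ − α) mod 2π = 4.035645 rad, q = (β − φ) mod 2π = 5.099409 rad → L = 2.32·(4.035645 + 6.039525 + 5.099409) = 2.32·15.174579 = 35.205023 m
RSR: p² = 2 + d² − 2cos(α−β) + 2d(sin β − sin α) = 10.937089; p = √p² = 3.307127; φ = atan2(cos α − cos β, d − sin α + sin β) = -0.424682 rad; t = (α − φ) mod 2π = 2.899802 rad, q = (φ − β) mod 2π = 0.531515 rad → L = 2.32·(2.899802 + 3.307127 + 0.531515) = 2.32·6.738444 = 15.633191 m
LSR: p² = d² − 2 + 2cos(α−β) + 2d(sin α + sin β) = 14.104546; p = √p² = 3.755602; φ = atan2(−cos α − cos β, d + sin α + sin β) − atan2(−2, p) = 0.538565 rad; t = (φ − α) mod 2π = 4.346631 rad, q = (φ − β) mod 2π = 1.494763 rad → L = 2.32·(4.346631 + 3.755602 + 1.494763) = 2.32·9.596995 = 22.265029 m
RSL: p² = d² − 2 + 2cos(α−β) − 2d(sin α + sin β) = 17.641831; p = √p² = 4.200218; φ = atan2(cos α + cos β, d − sin α − sin β) − atan2(2, p) = -0.489421 rad; t = (α − φ) mod 2π = 2.964541 rad, q = (β − φ) mod 2π = 5.816409 rad → L = 2.32·(2.964541 + 4.200218 + 5.816409) = 2.32·12.981169 = 30.116311 m
RLR: c = (6 − d² + 2cos(α−β) + 2d(sin α − sin β))/8 = -0.367136; p = 2π − arccos c = 4.336461 rad; φ = atan2(cos α − cos β, d − sin α + sin β) = -0.424682 rad; t = (α − φ + p/2) mod 2π = 5.068032 rad, q = (α − β − t + p) mod 2π = 2.699746 rad → L = 2.32·(5.068032 + 4.336461 + 2.699746) = 2.32·12.104239 = 28.081834 m
LRL: c = (6 − d² + 2cos(α−β) − 2d(sin α − sin β))/8 = -3.559483, |c| > 1 → infeasible
Shortest: RSR with L = 15.633191 m ≈ 15.6332 m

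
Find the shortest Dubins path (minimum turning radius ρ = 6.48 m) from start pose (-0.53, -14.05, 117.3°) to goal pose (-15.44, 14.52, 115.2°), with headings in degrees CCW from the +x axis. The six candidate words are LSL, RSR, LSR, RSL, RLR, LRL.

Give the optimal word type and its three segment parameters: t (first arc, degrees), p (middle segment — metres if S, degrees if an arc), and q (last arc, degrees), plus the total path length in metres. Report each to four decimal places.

Let ψ = atan2(Δy, Δx) = atan2(28.57, -14.91) = 117.5590° be the start→goal bearing.
Normalize: d = |goal − start| / ρ = 32.226588/6.48 = 4.973239, α = (θ_start − ψ) mod 360° = 359.7410° = 6.278665 rad, β = (θ_goal − ψ) mod 360° = 357.6410° = 6.242013 rad.
Common terms: sin α = -0.004520, cos α = 0.999990, sin β = -0.041160, cos β = 0.999153, cos(α−β) = 0.999328, d² = 24.733106. Work in radians in the unit-radius frame; every candidate has L = ρ·(t + p + q).
LSL: p² = 2 + d² − 2cos(α−β) + 2d(sin α − sin β) = 25.098891; p = √p² = 5.009879; φ = atan2(cos β − cos α, d + sin α − sin β) = -0.000167 rad; t = (φ − α) mod 2π = 0.004353 rad, q = (β − φ) mod 2π = 6.242180 rad → L = 6.48·(0.004353 + 5.009879 + 6.242180) = 6.48·11.256413 = 72.941554 m
RSR: p² = 2 + d² − 2cos(α−β) + 2d(sin β − sin α) = 24.370007; p = √p² = 4.936599; φ = atan2(cos α − cos β, d − sin α + sin β) = 0.000170 rad; t = (α − φ) mod 2π = 6.278496 rad, q = (φ − β) mod 2π = 0.041342 rad → L = 6.48·(6.278496 + 4.936599 + 0.041342) = 6.48·11.256436 = 72.941705 m
LSR: p² = d² − 2 + 2cos(α−β) + 2d(sin α + sin β) = 24.277404; p = √p² = 4.927211; φ = atan2(−cos α − cos β, d + sin α + sin β) − atan2(−2, p) = 0.000174 rad; t = (φ − α) mod 2π = 0.004694 rad, q = (φ − β) mod 2π = 0.041346 rad → L = 6.48·(0.004694 + 4.927211 + 0.041346) = 6.48·4.973251 = 32.226664 m
RSL: p² = d² − 2 + 2cos(α−β) − 2d(sin α + sin β) = 25.186121; p = √p² = 5.018578; φ = atan2(cos α + cos β, d − sin α − sin β) − atan2(2, p) = -0.000171 rad; t = (α − φ) mod 2π = 6.278836 rad, q = (β − φ) mod 2π = 6.242184 rad → L = 6.48·(6.278836 + 5.018578 + 6.242184) = 6.48·17.539598 = 113.656595 m
RLR: c = (6 − d² + 2cos(α−β) + 2d(sin α − sin β))/8 = -2.046251, |c| > 1 → infeasible
LRL: c = (6 − d² + 2cos(α−β) − 2d(sin α − sin β))/8 = -2.137361, |c| > 1 → infeasible
Shortest: LSR with L = 32.226664 m ≈ 32.2267 m
Convert LSR to answer units (arcs ×180/π): t = 0.004694·180/π = 0.2690°, p = ρ·p = 6.48·4.927211 = 31.9283 m, q = 0.041346·180/π = 2.3690°, L = 32.2267 m.

LSR: t = 0.2690°, p = 31.9283 m, q = 2.3690°, L = 32.2267 m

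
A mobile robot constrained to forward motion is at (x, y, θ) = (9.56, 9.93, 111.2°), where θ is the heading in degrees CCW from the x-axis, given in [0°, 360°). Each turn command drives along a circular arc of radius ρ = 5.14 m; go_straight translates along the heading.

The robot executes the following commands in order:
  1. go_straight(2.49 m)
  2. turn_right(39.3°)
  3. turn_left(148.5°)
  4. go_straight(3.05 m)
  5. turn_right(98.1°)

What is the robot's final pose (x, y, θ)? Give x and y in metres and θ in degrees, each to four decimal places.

set_pose: (x, y, θ) = (9.5600, 9.9300, 111.2000°), ρ = 5.14
go_straight(2.49): x += 2.49·cos θ, y += 2.49·sin θ → (8.6596, 12.2515, 111.2000°)
turn_right(39.3°): centre at ρ to the right, rotate −39.3° → (8.5660, 15.7071, 71.9000°)
turn_left(148.5°): centre at ρ to the left, rotate +148.5° → (0.3491, 21.2183, 220.4000°)
go_straight(3.05): x += 3.05·cos θ, y += 3.05·sin θ → (-1.9736, 19.2415, 220.4000°)
turn_right(98.1°): centre at ρ to the right, rotate −98.1° → (-9.6496, 20.4093, 122.3000°)

(-9.6496, 20.4093, 122.3000°)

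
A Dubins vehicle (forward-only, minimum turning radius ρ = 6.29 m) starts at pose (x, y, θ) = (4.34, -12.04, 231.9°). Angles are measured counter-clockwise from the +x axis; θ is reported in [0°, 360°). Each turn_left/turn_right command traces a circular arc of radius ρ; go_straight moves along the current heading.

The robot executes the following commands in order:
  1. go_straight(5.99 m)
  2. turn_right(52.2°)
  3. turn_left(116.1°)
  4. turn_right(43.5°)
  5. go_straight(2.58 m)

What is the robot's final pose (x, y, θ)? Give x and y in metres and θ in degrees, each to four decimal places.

(-10.4899, -35.2979, 252.3000°)

set_pose: (x, y, θ) = (4.3400, -12.0400, 231.9000°), ρ = 6.29
go_straight(5.99): x += 5.99·cos θ, y += 5.99·sin θ → (0.6440, -16.7537, 231.9000°)
turn_right(52.2°): centre at ρ to the right, rotate −52.2° → (-4.3388, -19.1625, 179.7000°)
turn_left(116.1°): centre at ρ to the left, rotate +116.1° → (-10.0347, -28.1900, 295.8000°)
turn_right(43.5°): centre at ρ to the right, rotate −43.5° → (-9.7055, -32.8400, 252.3000°)
go_straight(2.58): x += 2.58·cos θ, y += 2.58·sin θ → (-10.4899, -35.2979, 252.3000°)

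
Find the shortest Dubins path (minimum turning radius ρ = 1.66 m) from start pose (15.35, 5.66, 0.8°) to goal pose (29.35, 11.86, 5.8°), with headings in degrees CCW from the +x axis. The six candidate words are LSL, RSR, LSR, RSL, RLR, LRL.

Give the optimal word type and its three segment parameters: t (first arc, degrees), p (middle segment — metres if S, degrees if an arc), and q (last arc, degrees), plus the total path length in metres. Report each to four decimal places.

LSR: t = 23.9587°, p = 14.0963 m, q = 18.9587°, L = 15.3397 m

Let ψ = atan2(Δy, Δx) = atan2(6.20, 14.00) = 23.8865° be the start→goal bearing.
Normalize: d = |goal − start| / ρ = 15.311434/1.66 = 9.223755, α = (θ_start − ψ) mod 360° = 336.9135° = 5.880250 rad, β = (θ_goal − ψ) mod 360° = 341.9135° = 5.967516 rad.
Common terms: sin α = -0.392120, cos α = 0.919914, sin β = -0.310452, cos β = 0.950589, cos(α−β) = 0.996195, d² = 85.077660. Work in radians in the unit-radius frame; every candidate has L = ρ·(t + p + q).
LSL: p² = 2 + d² − 2cos(α−β) + 2d(sin α − sin β) = 83.578701; p = √p² = 9.142139; φ = atan2(cos β − cos α, d + sin α − sin β) = 0.003355 rad; t = (φ − α) mod 2π = 0.406291 rad, q = (β − φ) mod 2π = 5.964161 rad → L = 1.66·(0.406291 + 9.142139 + 5.964161) = 1.66·15.512591 = 25.750900 m
RSR: p² = 2 + d² − 2cos(α−β) + 2d(sin β − sin α) = 86.591840; p = √p² = 9.305474; φ = atan2(cos α − cos β, d − sin α + sin β) = -0.003296 rad; t = (α − φ) mod 2π = 5.883546 rad, q = (φ − β) mod 2π = 0.312373 rad → L = 1.66·(5.883546 + 9.305474 + 0.312373) = 1.66·15.501393 = 25.732312 m
LSR: p² = d² − 2 + 2cos(α−β) + 2d(sin α + sin β) = 72.109330; p = √p² = 8.491721; φ = atan2(−cos α − cos β, d + sin α + sin β) − atan2(−2, p) = 0.015223 rad; t = (φ − α) mod 2π = 0.418159 rad, q = (φ − β) mod 2π = 0.330892 rad → L = 1.66·(0.418159 + 8.491721 + 0.330892) = 1.66·9.240772 = 15.339681 m
RSL: p² = d² − 2 + 2cos(α−β) − 2d(sin α + sin β) = 98.030769; p = √p² = 9.901049; φ = atan2(cos α + cos β, d − sin α − sin β) − atan2(2, p) = -0.013062 rad; t = (α − φ) mod 2π = 5.893312 rad, q = (β − φ) mod 2π = 5.980579 rad → L = 1.66·(5.893312 + 9.901049 + 5.980579) = 1.66·21.774940 = 36.146400 m
RLR: c = (6 − d² + 2cos(α−β) + 2d(sin α − sin β))/8 = -9.823980, |c| > 1 → infeasible
LRL: c = (6 − d² + 2cos(α−β) − 2d(sin α − sin β))/8 = -9.447338, |c| > 1 → infeasible
Shortest: LSR with L = 15.339681 m ≈ 15.3397 m
Convert LSR to answer units (arcs ×180/π): t = 0.418159·180/π = 23.9587°, p = ρ·p = 1.66·8.491721 = 14.0963 m, q = 0.330892·180/π = 18.9587°, L = 15.3397 m.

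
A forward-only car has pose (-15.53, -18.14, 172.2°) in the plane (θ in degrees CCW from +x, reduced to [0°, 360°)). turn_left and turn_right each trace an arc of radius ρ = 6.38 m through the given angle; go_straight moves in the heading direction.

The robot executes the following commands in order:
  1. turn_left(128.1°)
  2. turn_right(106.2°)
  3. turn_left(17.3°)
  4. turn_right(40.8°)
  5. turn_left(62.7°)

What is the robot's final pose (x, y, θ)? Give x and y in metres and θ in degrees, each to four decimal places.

(-38.1517, -41.1588, 233.3000°)

set_pose: (x, y, θ) = (-15.5300, -18.1400, 172.2000°), ρ = 6.38
turn_left(128.1°): centre at ρ to the left, rotate +128.1° → (-21.9043, -27.6799, 300.3000°)
turn_right(106.2°): centre at ρ to the right, rotate −106.2° → (-25.8585, -37.0865, 194.1000°)
turn_left(17.3°): centre at ρ to the left, rotate +17.3° → (-27.6283, -37.8287, 211.4000°)
turn_right(40.8°): centre at ρ to the right, rotate −40.8° → (-31.9944, -38.6773, 170.6000°)
turn_left(62.7°): centre at ρ to the left, rotate +62.7° → (-38.1517, -41.1588, 233.3000°)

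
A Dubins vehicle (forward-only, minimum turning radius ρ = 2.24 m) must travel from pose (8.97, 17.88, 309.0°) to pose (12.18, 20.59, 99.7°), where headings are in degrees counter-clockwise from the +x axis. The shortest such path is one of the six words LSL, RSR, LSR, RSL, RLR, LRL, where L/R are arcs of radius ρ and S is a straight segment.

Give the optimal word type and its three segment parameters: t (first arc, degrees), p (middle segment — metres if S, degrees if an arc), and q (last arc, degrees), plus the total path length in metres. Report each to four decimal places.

RLR: t = 26.2086°, p = 218.6906°, q = 41.7820°, L = 11.2079 m

Let ψ = atan2(Δy, Δx) = atan2(2.71, 3.21) = 40.1723° be the start→goal bearing.
Normalize: d = |goal − start| / ρ = 4.200976/2.24 = 1.875436, α = (θ_start − ψ) mod 360° = 268.8277° = 4.691929 rad, β = (θ_goal − ψ) mod 360° = 59.5277° = 1.038955 rad.
Common terms: sin α = -0.999791, cos α = -0.020459, sin β = 0.861875, cos β = 0.507122, cos(α−β) = -0.872069, d² = 3.517259. Work in radians in the unit-radius frame; every candidate has L = ρ·(t + p + q).
LSL: p² = 2 + d² − 2cos(α−β) + 2d(sin α − sin β) = 0.278531; p = √p² = 0.527760; φ = atan2(cos β − cos α, d + sin α − sin β) = 1.544701 rad; t = (φ − α) mod 2π = 3.135958 rad, q = (β − φ) mod 2π = 5.777439 rad → L = 2.24·(3.135958 + 0.527760 + 5.777439) = 2.24·9.441157 = 21.148191 m
RSR: p² = 2 + d² − 2cos(α−β) + 2d(sin β − sin α) = 14.244265; p = √p² = 3.774158; φ = atan2(cos α − cos β, d − sin α + sin β) = -0.140247 rad; t = (α − φ) mod 2π = 4.832176 rad, q = (φ − β) mod 2π = 5.103984 rad → L = 2.24·(4.832176 + 3.774158 + 5.103984) = 2.24·13.710317 = 30.711110 m
LSR: p² = d² − 2 + 2cos(α−β) + 2d(sin α + sin β) = -0.744185 < 0 → infeasible
RSL: p² = d² − 2 + 2cos(α−β) − 2d(sin α + sin β) = 0.290426; p = √p² = 0.538912; φ = atan2(cos α + cos β, d − sin α − sin β) − atan2(2, p) = -1.070423 rad; t = (α − φ) mod 2π = 5.762352 rad, q = (β − φ) mod 2π = 2.109378 rad → L = 2.24·(5.762352 + 0.538912 + 2.109378) = 2.24·8.410642 = 18.839837 m
RLR: c = (6 − d² + 2cos(α−β) + 2d(sin α − sin β))/8 = -0.780533; p = 2π − arccos c = 3.816871 rad; φ = atan2(cos α − cos β, d − sin α + sin β) = -0.140247 rad; t = (α − φ + p/2) mod 2π = 0.457426 rad, q = (α − β − t + p) mod 2π = 0.729234 rad → L = 2.24·(0.457426 + 3.816871 + 0.729234) = 2.24·5.003530 = 11.207908 m
LRL: c = (6 − d² + 2cos(α−β) − 2d(sin α − sin β))/8 = 0.965184; p = 2π − arccos c = 6.018534 rad; φ = atan2(cos β − cos α, d + sin α − sin β) = 1.544701 rad; t = (φ − α + p/2) mod 2π = 6.145224 rad, q = (β − α − t + p) mod 2π = 2.503520 rad → L = 2.24·(6.145224 + 6.018534 + 2.503520) = 2.24·14.667278 = 32.854704 m
Shortest: RLR with L = 11.207908 m ≈ 11.2079 m
Convert RLR to answer units (arcs ×180/π): t = 0.457426·180/π = 26.2086°, p = 3.816871·180/π = 218.6906°, q = 0.729234·180/π = 41.7820°, L = 11.2079 m.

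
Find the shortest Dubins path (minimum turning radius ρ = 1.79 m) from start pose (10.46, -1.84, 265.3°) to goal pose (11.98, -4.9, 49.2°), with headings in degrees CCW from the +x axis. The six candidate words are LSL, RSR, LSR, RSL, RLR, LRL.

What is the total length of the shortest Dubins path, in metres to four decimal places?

Let ψ = atan2(Δy, Δx) = atan2(-3.06, 1.52) = -63.5849° be the start→goal bearing.
Normalize: d = |goal − start| / ρ = 3.416724/1.79 = 1.908784, α = (θ_start − ψ) mod 360° = 328.8849° = 5.740125 rad, β = (θ_goal − ψ) mod 360° = 112.7849° = 1.968469 rad.
Common terms: sin α = -0.516758, cos α = 0.856131, sin β = 0.921965, cos β = -0.387273, cos(α−β) = -0.807990, d² = 3.643457. Work in radians in the unit-radius frame; every candidate has L = ρ·(t + p + q).
LSL: p² = 2 + d² − 2cos(α−β) + 2d(sin α − sin β) = 1.767012; p = √p² = 1.329290; φ = atan2(cos β − cos α, d + sin α − sin β) = -1.209360 rad; t = (φ − α) mod 2π = 5.616885 rad, q = (β − φ) mod 2π = 3.177829 rad → L = 1.79·(5.616885 + 1.329290 + 3.177829) = 1.79·10.124004 = 18.121967 m
RSR: p² = 2 + d² − 2cos(α−β) + 2d(sin β − sin α) = 12.751861; p = √p² = 3.570975; φ = atan2(cos α − cos β, d − sin α + sin β) = 0.355648 rad; t = (α − φ) mod 2π = 5.384477 rad, q = (φ − β) mod 2π = 4.670364 rad → L = 1.79·(5.384477 + 3.570975 + 4.670364) = 1.79·13.625817 = 24.390212 m
LSR: p² = d² − 2 + 2cos(α−β) + 2d(sin α + sin β) = 1.574381; p = √p² = 1.254743; φ = atan2(−cos α − cos β, d + sin α + sin β) − atan2(−2, p) = 0.810581 rad; t = (φ − α) mod 2π = 1.353641 rad, q = (φ − β) mod 2π = 5.125298 rad → L = 1.79·(1.353641 + 1.254743 + 5.125298) = 1.79·7.733682 = 13.843291 m
RSL: p² = d² − 2 + 2cos(α−β) − 2d(sin α + sin β) = -1.519427 < 0 → infeasible
RLR: c = (6 − d² + 2cos(α−β) + 2d(sin α − sin β))/8 = -0.593983; p = 2π − arccos c = 4.076389 rad; φ = atan2(cos α − cos β, d − sin α + sin β) = 0.355648 rad; t = (α − φ + p/2) mod 2π = 1.139486 rad, q = (α − β − t + p) mod 2π = 0.425373 rad → L = 1.79·(1.139486 + 4.076389 + 0.425373) = 1.79·5.641248 = 10.097834 m
LRL: c = (6 − d² + 2cos(α−β) − 2d(sin α − sin β))/8 = 0.779124; p = 2π − arccos c = 5.605655 rad; φ = atan2(cos β − cos α, d + sin α − sin β) = -1.209360 rad; t = (φ − α + p/2) mod 2π = 2.136528 rad, q = (β − α − t + p) mod 2π = 5.980656 rad → L = 1.79·(2.136528 + 5.605655 + 5.980656) = 1.79·13.722840 = 24.563883 m
Shortest: RLR with L = 10.097834 m ≈ 10.0978 m

10.0978 m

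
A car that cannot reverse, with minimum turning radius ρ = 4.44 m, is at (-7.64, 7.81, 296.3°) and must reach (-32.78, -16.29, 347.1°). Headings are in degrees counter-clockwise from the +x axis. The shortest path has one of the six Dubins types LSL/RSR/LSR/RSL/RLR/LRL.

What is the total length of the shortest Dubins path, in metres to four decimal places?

Let ψ = atan2(Δy, Δx) = atan2(-24.10, -25.14) = -136.2100° be the start→goal bearing.
Normalize: d = |goal − start| / ρ = 34.825703/4.44 = 7.843627, α = (θ_start − ψ) mod 360° = 72.5100° = 1.265538 rad, β = (θ_goal − ψ) mod 360° = 123.3100° = 2.152165 rad.
Common terms: sin α = 0.953769, cos α = 0.300540, sin β = 0.835712, cos β = -0.549168, cos(α−β) = 0.632029, d² = 61.522482. Work in radians in the unit-radius frame; every candidate has L = ρ·(t + p + q).
LSL: p² = 2 + d² − 2cos(α−β) + 2d(sin α − sin β) = 64.110420; p = √p² = 8.006898; φ = atan2(cos β − cos α, d + sin α − sin β) = -0.106322 rad; t = (φ − α) mod 2π = 4.911325 rad, q = (β − φ) mod 2π = 2.258487 rad → L = 4.44·(4.911325 + 8.006898 + 2.258487) = 4.44·15.176711 = 67.384596 m
RSR: p² = 2 + d² − 2cos(α−β) + 2d(sin β − sin α) = 60.406427; p = √p² = 7.772157; φ = atan2(cos α − cos β, d − sin α + sin β) = 0.109546 rad; t = (α − φ) mod 2π = 1.155992 rad, q = (φ − β) mod 2π = 4.240567 rad → L = 4.44·(1.155992 + 7.772157 + 4.240567) = 4.44·13.168715 = 58.469096 m
LSR: p² = d² − 2 + 2cos(α−β) + 2d(sin α + sin β) = 88.858584; p = √p² = 9.426483; φ = atan2(−cos α − cos β, d + sin α + sin β) − atan2(−2, p) = 0.234872 rad; t = (φ − α) mod 2π = 5.252520 rad, q = (φ − β) mod 2π = 4.365892 rad → L = 4.44·(5.252520 + 9.426483 + 4.365892) = 4.44·19.044895 = 84.559334 m
RSL: p² = d² − 2 + 2cos(α−β) − 2d(sin α + sin β) = 32.714497; p = √p² = 5.719659; φ = atan2(cos α + cos β, d − sin α − sin β) − atan2(2, p) = -0.377426 rad; t = (α − φ) mod 2π = 1.642964 rad, q = (β − φ) mod 2π = 2.529591 rad → L = 4.44·(1.642964 + 5.719659 + 2.529591) = 4.44·9.892214 = 43.921430 m
RLR: c = (6 − d² + 2cos(α−β) + 2d(sin α − sin β))/8 = -6.550803, |c| > 1 → infeasible
LRL: c = (6 − d² + 2cos(α−β) − 2d(sin α − sin β))/8 = -7.013802, |c| > 1 → infeasible
Shortest: RSL with L = 43.921430 m ≈ 43.9214 m

43.9214 m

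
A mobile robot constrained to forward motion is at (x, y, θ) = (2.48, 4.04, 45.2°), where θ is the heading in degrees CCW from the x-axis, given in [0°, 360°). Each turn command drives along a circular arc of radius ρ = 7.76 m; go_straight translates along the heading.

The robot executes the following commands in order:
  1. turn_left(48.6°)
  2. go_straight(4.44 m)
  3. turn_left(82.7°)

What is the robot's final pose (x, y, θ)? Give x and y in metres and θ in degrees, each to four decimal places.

(-2.8468, 21.6837, 176.5000°)

set_pose: (x, y, θ) = (2.4800, 4.0400, 45.2000°), ρ = 7.76
turn_left(48.6°): centre at ρ to the left, rotate +48.6° → (4.7167, 10.0222, 93.8000°)
go_straight(4.44): x += 4.44·cos θ, y += 4.44·sin θ → (4.4224, 14.4525, 93.8000°)
turn_left(82.7°): centre at ρ to the left, rotate +82.7° → (-2.8468, 21.6837, 176.5000°)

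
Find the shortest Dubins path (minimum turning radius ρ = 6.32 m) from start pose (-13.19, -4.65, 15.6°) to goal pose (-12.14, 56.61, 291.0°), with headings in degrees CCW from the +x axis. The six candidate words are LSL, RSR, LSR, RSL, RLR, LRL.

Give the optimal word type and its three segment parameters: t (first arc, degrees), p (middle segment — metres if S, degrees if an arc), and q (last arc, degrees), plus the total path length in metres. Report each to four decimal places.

LSR: t = 91.6050°, p = 51.4724 m, q = 176.2050°, L = 81.0131 m

Let ψ = atan2(Δy, Δx) = atan2(61.26, 1.05) = 89.0180° be the start→goal bearing.
Normalize: d = |goal − start| / ρ = 61.268998/6.32 = 9.694462, α = (θ_start − ψ) mod 360° = 286.5820° = 5.001799 rad, β = (θ_goal − ψ) mod 360° = 201.9820° = 3.525250 rad.
Common terms: sin α = -0.958412, cos α = 0.285387, sin β = -0.374315, cos β = -0.927302, cos(α−β) = 0.094108, d² = 93.982587. Work in radians in the unit-radius frame; every candidate has L = ρ·(t + p + q).
LSL: p² = 2 + d² − 2cos(α−β) + 2d(sin α − sin β) = 84.469341; p = √p² = 9.190720; φ = atan2(cos β − cos α, d + sin α − sin β) = -0.132333 rad; t = (φ − α) mod 2π = 1.149054 rad, q = (β − φ) mod 2π = 3.657583 rad → L = 6.32·(1.149054 + 9.190720 + 3.657583) = 6.32·13.997357 = 88.463297 m
RSR: p² = 2 + d² − 2cos(α−β) + 2d(sin β − sin α) = 107.119400; p = √p² = 10.349850; φ = atan2(cos α − cos β, d − sin α + sin β) = 0.117439 rad; t = (α − φ) mod 2π = 4.884359 rad, q = (φ − β) mod 2π = 2.875375 rad → L = 6.32·(4.884359 + 10.349850 + 2.875375) = 6.32·18.109584 = 114.452572 m
LSR: p² = d² − 2 + 2cos(α−β) + 2d(sin α + sin β) = 66.330661; p = √p² = 8.144364; φ = atan2(−cos α − cos β, d + sin α + sin β) − atan2(−2, p) = 0.317422 rad; t = (φ − α) mod 2π = 1.598808 rad, q = (φ − β) mod 2π = 3.075357 rad → L = 6.32·(1.598808 + 8.144364 + 3.075357) = 6.32·12.818528 = 81.013100 m
RSL: p² = d² − 2 + 2cos(α−β) − 2d(sin α + sin β) = 118.010947; p = √p² = 10.863284; φ = atan2(cos α + cos β, d − sin α − sin β) − atan2(2, p) = -0.240214 rad; t = (α − φ) mod 2π = 5.242013 rad, q = (β − φ) mod 2π = 3.765464 rad → L = 6.32·(5.242013 + 10.863284 + 3.765464) = 6.32·19.870761 = 125.583211 m
RLR: c = (6 − d² + 2cos(α−β) + 2d(sin α − sin β))/8 = -12.389925, |c| > 1 → infeasible
LRL: c = (6 − d² + 2cos(α−β) − 2d(sin α − sin β))/8 = -9.558668, |c| > 1 → infeasible
Shortest: LSR with L = 81.013100 m ≈ 81.0131 m
Convert LSR to answer units (arcs ×180/π): t = 1.598808·180/π = 91.6050°, p = ρ·p = 6.32·8.144364 = 51.4724 m, q = 3.075357·180/π = 176.2050°, L = 81.0131 m.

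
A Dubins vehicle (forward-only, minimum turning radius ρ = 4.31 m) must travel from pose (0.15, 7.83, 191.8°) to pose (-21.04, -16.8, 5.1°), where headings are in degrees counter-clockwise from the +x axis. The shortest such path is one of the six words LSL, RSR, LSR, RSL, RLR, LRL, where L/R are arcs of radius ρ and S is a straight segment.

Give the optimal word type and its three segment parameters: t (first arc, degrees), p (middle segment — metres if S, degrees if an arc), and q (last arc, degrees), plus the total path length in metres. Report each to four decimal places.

Let ψ = atan2(Δy, Δx) = atan2(-24.63, -21.19) = -130.7065° be the start→goal bearing.
Normalize: d = |goal − start| / ρ = 32.490814/4.31 = 7.538472, α = (θ_start − ψ) mod 360° = 322.5065° = 5.628800 rad, β = (θ_goal − ψ) mod 360° = 135.8065° = 2.370270 rad.
Common terms: sin α = -0.608671, cos α = 0.793422, sin β = 0.697084, cos β = -0.716990, cos(α−β) = -0.993171, d² = 56.828559. Work in radians in the unit-radius frame; every candidate has L = ρ·(t + p + q).
LSL: p² = 2 + d² − 2cos(α−β) + 2d(sin α − sin β) = 41.128101; p = √p² = 6.413119; φ = atan2(cos β − cos α, d + sin α − sin β) = -0.237753 rad; t = (φ − α) mod 2π = 0.416632 rad, q = (β − φ) mod 2π = 2.608023 rad → L = 4.31·(0.416632 + 6.413119 + 2.608023) = 4.31·9.437775 = 40.676810 m
RSR: p² = 2 + d² − 2cos(α−β) + 2d(sin β − sin α) = 80.501700; p = √p² = 8.972274; φ = atan2(cos α − cos β, d − sin α + sin β) = 0.169148 rad; t = (α − φ) mod 2π = 5.459653 rad, q = (φ − β) mod 2π = 4.082062 rad → L = 4.31·(5.459653 + 8.972274 + 4.082062) = 4.31·18.513989 = 79.795293 m
LSR: p² = d² − 2 + 2cos(α−β) + 2d(sin α + sin β) = 54.175206; p = √p² = 7.360381; φ = atan2(−cos α − cos β, d + sin α + sin β) − atan2(−2, p) = 0.255298 rad; t = (φ − α) mod 2π = 0.909683 rad, q = (φ − β) mod 2π = 4.168213 rad → L = 4.31·(0.909683 + 7.360381 + 4.168213) = 4.31·12.438276 = 53.608972 m
RSL: p² = d² − 2 + 2cos(α−β) − 2d(sin α + sin β) = 51.509230; p = √p² = 7.176993; φ = atan2(cos α + cos β, d − sin α − sin β) − atan2(2, p) = -0.261514 rad; t = (α − φ) mod 2π = 5.890315 rad, q = (β − φ) mod 2π = 2.631785 rad → L = 4.31·(5.890315 + 7.176993 + 2.631785) = 4.31·15.699092 = 67.663089 m
RLR: c = (6 − d² + 2cos(α−β) + 2d(sin α − sin β))/8 = -9.062713, |c| > 1 → infeasible
LRL: c = (6 − d² + 2cos(α−β) − 2d(sin α − sin β))/8 = -4.141013, |c| > 1 → infeasible
Shortest: LSL with L = 40.676810 m ≈ 40.6768 m
Convert LSL to answer units (arcs ×180/π): t = 0.416632·180/π = 23.8713°, p = ρ·p = 4.31·6.413119 = 27.6405 m, q = 2.608023·180/π = 149.4287°, L = 40.6768 m.

LSL: t = 23.8713°, p = 27.6405 m, q = 149.4287°, L = 40.6768 m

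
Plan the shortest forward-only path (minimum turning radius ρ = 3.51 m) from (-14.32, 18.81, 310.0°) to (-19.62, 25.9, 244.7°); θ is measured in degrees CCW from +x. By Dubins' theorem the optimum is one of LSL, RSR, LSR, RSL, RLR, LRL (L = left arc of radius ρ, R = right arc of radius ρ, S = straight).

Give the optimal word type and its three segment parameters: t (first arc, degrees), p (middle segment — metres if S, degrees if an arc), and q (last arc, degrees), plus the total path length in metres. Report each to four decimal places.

LSL: t = 195.3049°, p = 5.8569 m, q = 99.3951°, L = 23.9105 m

Let ψ = atan2(Δy, Δx) = atan2(7.09, -5.30) = 126.7793° be the start→goal bearing.
Normalize: d = |goal − start| / ρ = 8.852011/3.51 = 2.521940, α = (θ_start − ψ) mod 360° = 183.2207° = 3.197805 rad, β = (θ_goal − ψ) mod 360° = 117.9207° = 2.058105 rad.
Common terms: sin α = -0.056183, cos α = -0.998421, sin β = 0.883596, cos β = -0.468249, cos(α−β) = 0.417867, d² = 6.360184. Work in radians in the unit-radius frame; every candidate has L = ρ·(t + p + q).
LSL: p² = 2 + d² − 2cos(α−β) + 2d(sin α − sin β) = 2.784317; p = √p² = 1.668627; φ = atan2(cos β − cos α, d + sin α − sin β) = 0.323333 rad; t = (φ − α) mod 2π = 3.408714 rad, q = (β − φ) mod 2π = 1.734771 rad → L = 3.51·(3.408714 + 1.668627 + 1.734771) = 3.51·6.812112 = 23.910515 m
RSR: p² = 2 + d² − 2cos(α−β) + 2d(sin β − sin α) = 12.264583; p = √p² = 3.502083; φ = atan2(cos α − cos β, d − sin α + sin β) = -0.151972 rad; t = (α − φ) mod 2π = 3.349776 rad, q = (φ − β) mod 2π = 4.073109 rad → L = 3.51·(3.349776 + 3.502083 + 4.073109) = 3.51·10.924968 = 38.346637 m
LSR: p² = d² − 2 + 2cos(α−β) + 2d(sin α + sin β) = 9.369295; p = √p² = 3.060930; φ = atan2(−cos α − cos β, d + sin α + sin β) − atan2(−2, p) = 0.991502 rad; t = (φ − α) mod 2π = 4.076882 rad, q = (φ − β) mod 2π = 5.216582 rad → L = 3.51·(4.076882 + 3.060930 + 5.216582) = 3.51·12.354395 = 43.363928 m
RSL: p² = d² − 2 + 2cos(α−β) − 2d(sin α + sin β) = 1.022541; p = √p² = 1.011208; φ = atan2(cos α + cos β, d − sin α − sin β) − atan2(2, p) = -1.816119 rad; t = (α − φ) mod 2π = 5.013924 rad, q = (β − φ) mod 2π = 3.874224 rad → L = 3.51·(5.013924 + 1.011208 + 3.874224) = 3.51·9.899355 = 34.746737 m
RLR: c = (6 − d² + 2cos(α−β) + 2d(sin α − sin β))/8 = -0.533073; p = 2π − arccos c = 4.150161 rad; φ = atan2(cos α − cos β, d − sin α + sin β) = -0.151972 rad; t = (α − φ + p/2) mod 2π = 5.424857 rad, q = (α − β − t + p) mod 2π = 6.148189 rad → L = 3.51·(5.424857 + 4.150161 + 6.148189) = 3.51·15.723207 = 55.188455 m
LRL: c = (6 − d² + 2cos(α−β) − 2d(sin α − sin β))/8 = 0.651960; p = 2π − arccos c = 5.422556 rad; φ = atan2(cos β − cos α, d + sin α − sin β) = 0.323333 rad; t = (φ − α + p/2) mod 2π = 6.119992 rad, q = (β − α − t + p) mod 2π = 4.446049 rad → L = 3.51·(6.119992 + 5.422556 + 4.446049) = 3.51·15.988597 = 56.119977 m
Shortest: LSL with L = 23.910515 m ≈ 23.9105 m
Convert LSL to answer units (arcs ×180/π): t = 3.408714·180/π = 195.3049°, p = ρ·p = 3.51·1.668627 = 5.8569 m, q = 1.734771·180/π = 99.3951°, L = 23.9105 m.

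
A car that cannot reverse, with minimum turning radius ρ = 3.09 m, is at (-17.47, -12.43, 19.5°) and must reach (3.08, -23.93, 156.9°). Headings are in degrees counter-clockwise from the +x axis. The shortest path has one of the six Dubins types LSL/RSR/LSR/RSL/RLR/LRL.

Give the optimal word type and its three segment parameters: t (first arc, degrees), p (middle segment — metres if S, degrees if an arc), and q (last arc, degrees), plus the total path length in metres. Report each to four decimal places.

RSR: t = 34.9893°, p = 21.5122 m, q = 187.6107°, L = 33.5171 m

Let ψ = atan2(Δy, Δx) = atan2(-11.50, 20.55) = -29.2318° be the start→goal bearing.
Normalize: d = |goal − start| / ρ = 23.548938/3.09 = 7.621016, α = (θ_start − ψ) mod 360° = 48.7318° = 0.850531 rad, β = (θ_goal − ψ) mod 360° = 186.1318° = 3.248614 rad.
Common terms: sin α = 0.751631, cos α = 0.659584, sin β = -0.106817, cos β = -0.994279, cos(α−β) = -0.736097, d² = 58.079880. Work in radians in the unit-radius frame; every candidate has L = ρ·(t + p + q).
LSL: p² = 2 + d² − 2cos(α−β) + 2d(sin α − sin β) = 74.636558; p = √p² = 8.639245; φ = atan2(cos β − cos α, d + sin α − sin β) = -0.192625 rad; t = (φ − α) mod 2π = 5.240029 rad, q = (β − φ) mod 2π = 3.441239 rad → L = 3.09·(5.240029 + 8.639245 + 3.441239) = 3.09·17.320513 = 53.520385 m
RSR: p² = 2 + d² − 2cos(α−β) + 2d(sin β − sin α) = 48.467590; p = √p² = 6.961867; φ = atan2(cos α − cos β, d − sin α + sin β) = 0.239853 rad; t = (α − φ) mod 2π = 0.610678 rad, q = (φ − β) mod 2π = 3.274425 rad → L = 3.09·(0.610678 + 6.961867 + 3.274425) = 3.09·10.846970 = 33.517137 m
LSR: p² = d² − 2 + 2cos(α−β) + 2d(sin α + sin β) = 64.435963; p = √p² = 8.027201; φ = atan2(−cos α − cos β, d + sin α + sin β) − atan2(−2, p) = 0.284650 rad; t = (φ − α) mod 2π = 5.717305 rad, q = (φ − β) mod 2π = 3.319222 rad → L = 3.09·(5.717305 + 8.027201 + 3.319222) = 3.09·17.063728 = 52.726920 m
RSL: p² = d² − 2 + 2cos(α−β) − 2d(sin α + sin β) = 44.779408; p = √p² = 6.691742; φ = atan2(cos α + cos β, d − sin α − sin β) − atan2(2, p) = -0.338365 rad; t = (α − φ) mod 2π = 1.188896 rad, q = (β − φ) mod 2π = 3.586979 rad → L = 3.09·(1.188896 + 6.691742 + 3.586979) = 3.09·11.467616 = 35.434935 m
RLR: c = (6 − d² + 2cos(α−β) + 2d(sin α − sin β))/8 = -5.058449, |c| > 1 → infeasible
LRL: c = (6 − d² + 2cos(α−β) − 2d(sin α − sin β))/8 = -8.329570, |c| > 1 → infeasible
Shortest: RSR with L = 33.517137 m ≈ 33.5171 m
Convert RSR to answer units (arcs ×180/π): t = 0.610678·180/π = 34.9893°, p = ρ·p = 3.09·6.961867 = 21.5122 m, q = 3.274425·180/π = 187.6107°, L = 33.5171 m.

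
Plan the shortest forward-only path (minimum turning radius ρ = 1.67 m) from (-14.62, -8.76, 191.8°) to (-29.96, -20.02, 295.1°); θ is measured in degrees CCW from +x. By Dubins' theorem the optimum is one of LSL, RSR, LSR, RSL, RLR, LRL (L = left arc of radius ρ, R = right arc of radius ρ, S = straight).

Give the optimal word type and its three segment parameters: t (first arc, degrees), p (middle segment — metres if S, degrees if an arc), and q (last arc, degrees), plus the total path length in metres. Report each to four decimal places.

Let ψ = atan2(Δy, Δx) = atan2(-11.26, -15.34) = -143.7203° be the start→goal bearing.
Normalize: d = |goal − start| / ρ = 19.029009/1.67 = 11.394616, α = (θ_start − ψ) mod 360° = 335.5203° = 5.855933 rad, β = (θ_goal − ψ) mod 360° = 78.8203° = 1.375673 rad.
Common terms: sin α = -0.414371, cos α = 0.910108, sin β = 0.981024, cos β = 0.193887, cos(α−β) = -0.230050, d² = 129.837284. Work in radians in the unit-radius frame; every candidate has L = ρ·(t + p + q).
LSL: p² = 2 + d² − 2cos(α−β) + 2d(sin α − sin β) = 100.497397; p = √p² = 10.024839; φ = atan2(cos β − cos α, d + sin α − sin β) = -0.071506 rad; t = (φ − α) mod 2π = 0.355747 rad, q = (β − φ) mod 2π = 1.447179 rad → L = 1.67·(0.355747 + 10.024839 + 1.447179) = 1.67·11.827764 = 19.752366 m
RSR: p² = 2 + d² − 2cos(α−β) + 2d(sin β − sin α) = 164.097369; p = √p² = 12.810050; φ = atan2(cos α − cos β, d − sin α + sin β) = 0.055940 rad; t = (α − φ) mod 2π = 5.799993 rad, q = (φ − β) mod 2π = 4.963452 rad → L = 1.67·(5.799993 + 12.810050 + 4.963452) = 1.67·23.573495 = 39.367737 m
LSR: p² = d² − 2 + 2cos(α−β) + 2d(sin α + sin β) = 140.290757; p = √p² = 11.844440; φ = atan2(−cos α − cos β, d + sin α + sin β) − atan2(−2, p) = 0.075241 rad; t = (φ − α) mod 2π = 0.502493 rad, q = (φ − β) mod 2π = 4.982753 rad → L = 1.67·(0.502493 + 11.844440 + 4.982753) = 1.67·17.329686 = 28.940576 m
RSL: p² = d² − 2 + 2cos(α−β) − 2d(sin α + sin β) = 114.463611; p = √p² = 10.698767; φ = atan2(cos α + cos β, d − sin α − sin β) − atan2(2, p) = -0.083198 rad; t = (α − φ) mod 2π = 5.939131 rad, q = (β − φ) mod 2π = 1.458871 rad → L = 1.67·(5.939131 + 10.698767 + 1.458871) = 1.67·18.096769 = 30.221604 m
RLR: c = (6 − d² + 2cos(α−β) + 2d(sin α − sin β))/8 = -19.512171, |c| > 1 → infeasible
LRL: c = (6 − d² + 2cos(α−β) − 2d(sin α − sin β))/8 = -11.562175, |c| > 1 → infeasible
Shortest: LSL with L = 19.752366 m ≈ 19.7524 m
Convert LSL to answer units (arcs ×180/π): t = 0.355747·180/π = 20.3828°, p = ρ·p = 1.67·10.024839 = 16.7415 m, q = 1.447179·180/π = 82.9172°, L = 19.7524 m.

LSL: t = 20.3828°, p = 16.7415 m, q = 82.9172°, L = 19.7524 m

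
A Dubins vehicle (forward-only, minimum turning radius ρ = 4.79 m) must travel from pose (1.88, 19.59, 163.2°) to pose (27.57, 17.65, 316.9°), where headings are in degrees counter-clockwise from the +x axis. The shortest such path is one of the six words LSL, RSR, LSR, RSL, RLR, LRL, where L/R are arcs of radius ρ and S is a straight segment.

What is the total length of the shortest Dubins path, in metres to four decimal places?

Let ψ = atan2(Δy, Δx) = atan2(-1.94, 25.69) = -4.3185° be the start→goal bearing.
Normalize: d = |goal − start| / ρ = 25.763146/4.79 = 5.378527, α = (θ_start − ψ) mod 360° = 167.5185° = 2.923750 rad, β = (θ_goal − ψ) mod 360° = 321.2185° = 5.606321 rad.
Common terms: sin α = 0.216124, cos α = -0.976366, sin β = -0.626352, cos β = 0.779541, cos(α−β) = -0.896486, d² = 28.928557. Work in radians in the unit-radius frame; every candidate has L = ρ·(t + p + q).
LSL: p² = 2 + d² − 2cos(α−β) + 2d(sin α − sin β) = 41.784083; p = √p² = 6.464061; φ = atan2(cos β − cos α, d + sin α − sin β) = 0.275098 rad; t = (φ − α) mod 2π = 3.634533 rad, q = (β − φ) mod 2π = 5.331223 rad → L = 4.79·(3.634533 + 6.464061 + 5.331223) = 4.79·15.429817 = 73.908825 m
RSR: p² = 2 + d² − 2cos(α−β) + 2d(sin β − sin α) = 23.658976; p = √p² = 4.864049; φ = atan2(cos α − cos β, d − sin α + sin β) = -0.369337 rad; t = (α − φ) mod 2π = 3.293087 rad, q = (φ − β) mod 2π = 0.307528 rad → L = 4.79·(3.293087 + 4.864049 + 0.307528) = 4.79·8.464664 = 40.545739 m
LSR: p² = d² − 2 + 2cos(α−β) + 2d(sin α + sin β) = 20.722740; p = √p² = 4.552224; φ = atan2(−cos α − cos β, d + sin α + sin β) − atan2(−2, p) = 0.453554 rad; t = (φ − α) mod 2π = 3.812989 rad, q = (φ − β) mod 2π = 1.130418 rad → L = 4.79·(3.812989 + 4.552224 + 1.130418) = 4.79·9.495631 = 45.484074 m
RSL: p² = d² − 2 + 2cos(α−β) − 2d(sin α + sin β) = 29.548428; p = √p² = 5.435847; φ = atan2(cos α + cos β, d − sin α − sin β) − atan2(2, p) = -0.386544 rad; t = (α − φ) mod 2π = 3.310294 rad, q = (β − φ) mod 2π = 5.992866 rad → L = 4.79·(3.310294 + 5.435847 + 5.992866) = 4.79·14.739007 = 70.599841 m
RLR: c = (6 − d² + 2cos(α−β) + 2d(sin α − sin β))/8 = -1.957372, |c| > 1 → infeasible
LRL: c = (6 − d² + 2cos(α−β) − 2d(sin α − sin β))/8 = -4.223010, |c| > 1 → infeasible
Shortest: RSR with L = 40.545739 m ≈ 40.5457 m

40.5457 m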